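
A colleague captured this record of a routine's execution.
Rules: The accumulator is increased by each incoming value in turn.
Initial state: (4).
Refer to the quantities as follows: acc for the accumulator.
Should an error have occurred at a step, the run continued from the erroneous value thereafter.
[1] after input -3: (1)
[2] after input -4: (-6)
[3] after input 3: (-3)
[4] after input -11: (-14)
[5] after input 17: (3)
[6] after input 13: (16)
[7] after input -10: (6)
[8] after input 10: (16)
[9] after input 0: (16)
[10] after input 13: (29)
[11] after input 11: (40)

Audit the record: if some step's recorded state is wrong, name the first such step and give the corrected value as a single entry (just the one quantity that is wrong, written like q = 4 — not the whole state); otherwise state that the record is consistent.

step 2, acc = -3

Recomputing the run from the initial state:
step 1: acc = 1
step 2: acc = -3
step 3: acc = 0
step 4: acc = -11
step 5: acc = 6
step 6: acc = 19
step 7: acc = 9
step 8: acc = 19
step 9: acc = 19
step 10: acc = 32
step 11: acc = 43
The first disagreement with the record is at step 2, where the value should be acc = -3.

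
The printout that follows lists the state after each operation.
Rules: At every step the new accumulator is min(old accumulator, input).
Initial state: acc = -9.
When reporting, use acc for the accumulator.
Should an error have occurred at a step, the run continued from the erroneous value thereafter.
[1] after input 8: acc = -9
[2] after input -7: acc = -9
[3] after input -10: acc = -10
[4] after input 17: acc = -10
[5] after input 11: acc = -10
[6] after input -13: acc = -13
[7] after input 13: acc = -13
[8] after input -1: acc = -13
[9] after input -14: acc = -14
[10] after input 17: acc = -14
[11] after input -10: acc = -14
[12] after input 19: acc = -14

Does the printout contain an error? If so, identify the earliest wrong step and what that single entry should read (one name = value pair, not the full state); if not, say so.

no error

Recomputing the run from the initial state:
step 1: acc = -9
step 2: acc = -9
step 3: acc = -10
step 4: acc = -10
step 5: acc = -10
step 6: acc = -13
step 7: acc = -13
step 8: acc = -13
step 9: acc = -14
step 10: acc = -14
step 11: acc = -14
step 12: acc = -14
This matches the printout at every step.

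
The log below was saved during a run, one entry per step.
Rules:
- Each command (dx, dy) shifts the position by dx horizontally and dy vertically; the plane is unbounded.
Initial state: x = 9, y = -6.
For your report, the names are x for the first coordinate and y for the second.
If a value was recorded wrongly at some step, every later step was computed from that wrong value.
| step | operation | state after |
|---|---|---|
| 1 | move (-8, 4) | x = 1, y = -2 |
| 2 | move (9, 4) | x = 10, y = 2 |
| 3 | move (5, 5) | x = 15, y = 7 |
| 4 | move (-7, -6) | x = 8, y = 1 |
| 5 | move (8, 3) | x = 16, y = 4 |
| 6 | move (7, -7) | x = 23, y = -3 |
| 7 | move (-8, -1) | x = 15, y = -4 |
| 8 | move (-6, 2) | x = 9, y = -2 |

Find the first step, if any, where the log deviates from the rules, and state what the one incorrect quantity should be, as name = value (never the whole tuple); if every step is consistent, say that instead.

Recomputing the run from the initial state:
step 1: x = 1, y = -2
step 2: x = 10, y = 2
step 3: x = 15, y = 7
step 4: x = 8, y = 1
step 5: x = 16, y = 4
step 6: x = 23, y = -3
step 7: x = 15, y = -4
step 8: x = 9, y = -2
This matches the log at every step.

no error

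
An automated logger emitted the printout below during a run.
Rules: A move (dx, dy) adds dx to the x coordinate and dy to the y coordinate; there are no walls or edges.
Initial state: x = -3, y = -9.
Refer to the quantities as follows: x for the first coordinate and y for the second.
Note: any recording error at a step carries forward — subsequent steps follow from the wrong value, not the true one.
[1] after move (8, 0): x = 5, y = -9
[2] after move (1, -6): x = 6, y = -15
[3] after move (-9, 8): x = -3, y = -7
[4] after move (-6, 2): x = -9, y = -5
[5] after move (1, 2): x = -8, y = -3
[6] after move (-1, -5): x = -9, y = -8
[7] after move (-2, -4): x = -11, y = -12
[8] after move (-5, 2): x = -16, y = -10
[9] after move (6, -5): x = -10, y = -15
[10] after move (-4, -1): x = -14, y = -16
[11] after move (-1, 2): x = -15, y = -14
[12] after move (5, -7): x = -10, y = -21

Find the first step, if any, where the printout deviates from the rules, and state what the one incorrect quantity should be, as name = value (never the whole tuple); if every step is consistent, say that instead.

Recomputing the run from the initial state:
step 1: x = 5, y = -9
step 2: x = 6, y = -15
step 3: x = -3, y = -7
step 4: x = -9, y = -5
step 5: x = -8, y = -3
step 6: x = -9, y = -8
step 7: x = -11, y = -12
step 8: x = -16, y = -10
step 9: x = -10, y = -15
step 10: x = -14, y = -16
step 11: x = -15, y = -14
step 12: x = -10, y = -21
This matches the printout at every step.

no error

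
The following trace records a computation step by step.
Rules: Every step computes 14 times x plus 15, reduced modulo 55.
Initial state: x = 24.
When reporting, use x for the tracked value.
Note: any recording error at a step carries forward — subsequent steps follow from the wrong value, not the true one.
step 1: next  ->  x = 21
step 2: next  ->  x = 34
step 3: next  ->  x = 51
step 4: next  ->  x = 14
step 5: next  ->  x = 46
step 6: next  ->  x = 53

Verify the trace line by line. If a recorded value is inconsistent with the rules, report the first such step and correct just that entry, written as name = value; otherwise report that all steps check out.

Recomputing the run from the initial state:
step 1: x = 21
step 2: x = 34
step 3: x = 51
step 4: x = 14
step 5: x = 46
step 6: x = 54
The first disagreement with the trace is at step 6, where the value should be x = 54.

step 6, x = 54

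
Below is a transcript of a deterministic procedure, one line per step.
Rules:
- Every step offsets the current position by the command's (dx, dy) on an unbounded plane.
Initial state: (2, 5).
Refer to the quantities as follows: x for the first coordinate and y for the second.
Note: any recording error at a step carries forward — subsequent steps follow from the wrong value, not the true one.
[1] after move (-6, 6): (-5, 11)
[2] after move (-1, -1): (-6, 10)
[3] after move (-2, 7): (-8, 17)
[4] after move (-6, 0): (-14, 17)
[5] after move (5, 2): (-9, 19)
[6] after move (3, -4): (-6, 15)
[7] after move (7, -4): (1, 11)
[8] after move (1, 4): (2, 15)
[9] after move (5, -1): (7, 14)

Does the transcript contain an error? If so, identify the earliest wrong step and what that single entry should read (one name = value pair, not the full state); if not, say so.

Step 1: x = 2 + (-6) = -4, y = 5 + (6) = 11 — first mismatch against the transcript.
Step 1 is the first one off; corrected, x = -4.

step 1, x = -4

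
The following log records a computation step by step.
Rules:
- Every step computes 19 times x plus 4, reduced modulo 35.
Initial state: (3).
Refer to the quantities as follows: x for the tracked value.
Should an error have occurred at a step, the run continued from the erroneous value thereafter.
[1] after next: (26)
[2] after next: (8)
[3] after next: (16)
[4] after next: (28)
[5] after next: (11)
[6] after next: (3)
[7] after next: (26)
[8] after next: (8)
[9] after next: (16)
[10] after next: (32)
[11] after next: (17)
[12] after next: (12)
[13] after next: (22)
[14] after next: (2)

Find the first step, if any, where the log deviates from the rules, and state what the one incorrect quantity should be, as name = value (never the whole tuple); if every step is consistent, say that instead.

1. x = (19*3 + 4) mod 35 = 26 (exactly as logged)
2. x = (19*26 + 4) mod 35 = 8 (matches)
3. x = (19*8 + 4) mod 35 = 16 (agrees with the log)
4. x = (19*16 + 4) mod 35 = 28 (verified)
5. x = (19*28 + 4) mod 35 = 11 (verified)
6. x = (19*11 + 4) mod 35 = 3 (exactly as logged)
7. x = (19*3 + 4) mod 35 = 26 (no discrepancy)
8. x = (19*26 + 4) mod 35 = 8 (in agreement)
9. x = (19*8 + 4) mod 35 = 16 (no discrepancy)
10. x = (19*16 + 4) mod 35 = 28 (this is not what the log shows)
First deviation found at step 10; the corrected entry is x = 28.

step 10, x = 28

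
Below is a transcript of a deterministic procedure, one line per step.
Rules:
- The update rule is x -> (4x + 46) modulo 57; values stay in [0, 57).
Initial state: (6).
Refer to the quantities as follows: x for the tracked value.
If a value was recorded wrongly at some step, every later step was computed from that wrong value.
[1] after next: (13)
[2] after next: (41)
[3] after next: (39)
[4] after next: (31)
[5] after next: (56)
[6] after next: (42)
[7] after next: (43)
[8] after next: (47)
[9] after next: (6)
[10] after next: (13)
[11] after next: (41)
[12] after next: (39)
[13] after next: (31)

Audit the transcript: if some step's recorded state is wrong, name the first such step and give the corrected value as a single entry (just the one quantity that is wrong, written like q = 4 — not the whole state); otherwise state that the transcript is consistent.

no error

Recomputing the run from the initial state:
step 1: x = 13
step 2: x = 41
step 3: x = 39
step 4: x = 31
step 5: x = 56
step 6: x = 42
step 7: x = 43
step 8: x = 47
step 9: x = 6
step 10: x = 13
step 11: x = 41
step 12: x = 39
step 13: x = 31
This matches the transcript at every step.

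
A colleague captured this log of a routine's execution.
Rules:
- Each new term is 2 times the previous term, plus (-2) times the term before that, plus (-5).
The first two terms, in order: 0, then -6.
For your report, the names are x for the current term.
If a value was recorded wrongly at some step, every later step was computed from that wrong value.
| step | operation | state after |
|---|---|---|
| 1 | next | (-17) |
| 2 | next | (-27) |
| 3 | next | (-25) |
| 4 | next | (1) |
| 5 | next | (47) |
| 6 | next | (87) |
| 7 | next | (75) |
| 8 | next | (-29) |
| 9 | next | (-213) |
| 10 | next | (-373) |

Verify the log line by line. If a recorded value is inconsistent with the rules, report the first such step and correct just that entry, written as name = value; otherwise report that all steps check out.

step 4, x = -1

Recomputing the run from the initial state:
step 1: x = -17
step 2: x = -27
step 3: x = -25
step 4: x = -1
step 5: x = 43
step 6: x = 83
step 7: x = 75
step 8: x = -21
step 9: x = -197
step 10: x = -357
The first disagreement with the log is at step 4, where the value should be x = -1.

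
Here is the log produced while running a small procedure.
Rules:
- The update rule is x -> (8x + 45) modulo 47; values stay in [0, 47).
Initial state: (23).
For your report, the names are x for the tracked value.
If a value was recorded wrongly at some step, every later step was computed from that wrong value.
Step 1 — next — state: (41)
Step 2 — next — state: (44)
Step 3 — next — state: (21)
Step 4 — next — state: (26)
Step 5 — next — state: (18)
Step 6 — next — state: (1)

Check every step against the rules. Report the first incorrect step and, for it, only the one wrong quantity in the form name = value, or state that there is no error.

step 4, x = 25

Recomputing the run from the initial state:
step 1: x = 41
step 2: x = 44
step 3: x = 21
step 4: x = 25
step 5: x = 10
step 6: x = 31
The first disagreement with the log is at step 4, where the value should be x = 25.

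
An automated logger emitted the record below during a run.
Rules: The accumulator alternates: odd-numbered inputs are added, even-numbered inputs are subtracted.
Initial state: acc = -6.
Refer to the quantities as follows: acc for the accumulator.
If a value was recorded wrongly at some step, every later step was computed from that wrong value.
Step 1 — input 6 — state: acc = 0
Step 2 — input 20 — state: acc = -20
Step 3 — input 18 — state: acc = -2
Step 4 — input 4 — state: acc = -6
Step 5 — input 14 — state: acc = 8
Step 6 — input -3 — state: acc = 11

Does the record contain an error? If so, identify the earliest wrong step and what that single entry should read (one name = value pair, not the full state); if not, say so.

Recomputing the run from the initial state:
step 1: acc = 0
step 2: acc = -20
step 3: acc = -2
step 4: acc = -6
step 5: acc = 8
step 6: acc = 11
This matches the record at every step.

no error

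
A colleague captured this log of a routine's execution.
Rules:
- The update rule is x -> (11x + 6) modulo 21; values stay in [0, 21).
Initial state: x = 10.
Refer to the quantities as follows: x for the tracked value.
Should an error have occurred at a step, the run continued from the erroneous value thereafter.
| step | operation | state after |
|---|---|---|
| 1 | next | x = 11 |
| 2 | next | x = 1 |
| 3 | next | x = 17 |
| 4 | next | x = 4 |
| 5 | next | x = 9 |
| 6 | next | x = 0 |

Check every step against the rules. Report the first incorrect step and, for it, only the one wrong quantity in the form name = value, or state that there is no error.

step 5, x = 8

Step 1: x = (11*10 + 6) mod 21 = 11 — matches.
Step 2: x = (11*11 + 6) mod 21 = 1 — matches.
Step 3: x = (11*1 + 6) mod 21 = 17 — verified.
Step 4: x = (11*17 + 6) mod 21 = 4 — in agreement.
Step 5: x = (11*4 + 6) mod 21 = 8 — first mismatch against the log.
First deviation found at step 5; the corrected entry is x = 8.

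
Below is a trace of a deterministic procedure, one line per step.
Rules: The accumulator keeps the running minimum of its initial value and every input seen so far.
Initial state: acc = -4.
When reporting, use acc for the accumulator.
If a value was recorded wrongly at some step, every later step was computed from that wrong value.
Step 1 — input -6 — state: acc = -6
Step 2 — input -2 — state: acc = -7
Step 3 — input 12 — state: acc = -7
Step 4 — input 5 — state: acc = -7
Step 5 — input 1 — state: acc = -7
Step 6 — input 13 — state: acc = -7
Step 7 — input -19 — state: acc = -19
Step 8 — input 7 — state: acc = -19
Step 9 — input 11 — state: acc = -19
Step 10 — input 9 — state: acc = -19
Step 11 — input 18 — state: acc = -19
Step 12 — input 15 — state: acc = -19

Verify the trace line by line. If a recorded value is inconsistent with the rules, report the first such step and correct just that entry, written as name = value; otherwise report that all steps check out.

step 2, acc = -6

step 1: acc = min(-4, -6) = -6 -> agrees with the trace
step 2: acc = min(-6, -2) = -6 -> first mismatch against the trace
So the first discrepancy is step 2, where the right value is acc = -6.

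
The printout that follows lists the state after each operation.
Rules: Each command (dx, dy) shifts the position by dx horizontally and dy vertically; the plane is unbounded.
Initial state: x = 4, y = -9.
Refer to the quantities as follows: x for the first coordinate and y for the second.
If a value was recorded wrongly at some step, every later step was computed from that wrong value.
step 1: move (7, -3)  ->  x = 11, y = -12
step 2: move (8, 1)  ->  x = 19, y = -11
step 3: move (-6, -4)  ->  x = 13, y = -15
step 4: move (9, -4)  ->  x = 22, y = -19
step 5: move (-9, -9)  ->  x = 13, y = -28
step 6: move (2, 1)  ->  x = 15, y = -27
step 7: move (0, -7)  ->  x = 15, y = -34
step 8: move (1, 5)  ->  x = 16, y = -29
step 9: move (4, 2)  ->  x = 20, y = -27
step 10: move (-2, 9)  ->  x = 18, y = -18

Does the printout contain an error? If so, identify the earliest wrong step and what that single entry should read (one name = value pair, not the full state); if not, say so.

no error

Recomputing the run from the initial state:
step 1: x = 11, y = -12
step 2: x = 19, y = -11
step 3: x = 13, y = -15
step 4: x = 22, y = -19
step 5: x = 13, y = -28
step 6: x = 15, y = -27
step 7: x = 15, y = -34
step 8: x = 16, y = -29
step 9: x = 20, y = -27
step 10: x = 18, y = -18
This matches the printout at every step.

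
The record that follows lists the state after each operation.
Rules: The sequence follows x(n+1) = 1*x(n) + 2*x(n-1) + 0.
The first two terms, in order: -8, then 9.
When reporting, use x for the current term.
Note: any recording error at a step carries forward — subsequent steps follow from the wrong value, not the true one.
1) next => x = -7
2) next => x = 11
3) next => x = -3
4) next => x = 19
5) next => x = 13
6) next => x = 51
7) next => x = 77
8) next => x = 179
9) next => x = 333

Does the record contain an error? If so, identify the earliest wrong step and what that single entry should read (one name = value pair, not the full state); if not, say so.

no error

step 1: x = 1*(9) + (2)*(-8) + (0) = -7 -> agrees with the record
step 2: x = 1*(-7) + (2)*(9) + (0) = 11 -> exactly as logged
step 3: x = 1*(11) + (2)*(-7) + (0) = -3 -> same as recorded
step 4: x = 1*(-3) + (2)*(11) + (0) = 19 -> confirmed correct
step 5: x = 1*(19) + (2)*(-3) + (0) = 13 -> no discrepancy
step 6: x = 1*(13) + (2)*(19) + (0) = 51 -> verified
step 7: x = 1*(51) + (2)*(13) + (0) = 77 -> confirmed correct
step 8: x = 1*(77) + (2)*(51) + (0) = 179 -> agrees with the record
step 9: x = 1*(179) + (2)*(77) + (0) = 333 -> verified
All steps check out; nothing to correct.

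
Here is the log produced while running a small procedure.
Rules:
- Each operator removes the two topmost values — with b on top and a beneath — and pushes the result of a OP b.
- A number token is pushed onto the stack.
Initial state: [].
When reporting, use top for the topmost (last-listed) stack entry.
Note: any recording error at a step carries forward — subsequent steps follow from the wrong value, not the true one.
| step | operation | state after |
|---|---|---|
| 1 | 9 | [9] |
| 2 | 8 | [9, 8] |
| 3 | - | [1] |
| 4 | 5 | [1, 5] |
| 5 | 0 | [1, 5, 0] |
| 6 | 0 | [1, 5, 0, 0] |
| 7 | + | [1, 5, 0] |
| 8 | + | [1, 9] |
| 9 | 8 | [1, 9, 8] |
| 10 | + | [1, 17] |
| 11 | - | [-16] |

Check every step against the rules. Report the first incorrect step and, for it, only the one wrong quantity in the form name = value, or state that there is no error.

Recomputing the run from the initial state:
step 1: [9]
step 2: [9, 8]
step 3: [1]
step 4: [1, 5]
step 5: [1, 5, 0]
step 6: [1, 5, 0, 0]
step 7: [1, 5, 0]
step 8: [1, 5]
step 9: [1, 5, 8]
step 10: [1, 13]
step 11: [-12]
The first disagreement with the log is at step 8, where the value should be top = 5.

step 8, top = 5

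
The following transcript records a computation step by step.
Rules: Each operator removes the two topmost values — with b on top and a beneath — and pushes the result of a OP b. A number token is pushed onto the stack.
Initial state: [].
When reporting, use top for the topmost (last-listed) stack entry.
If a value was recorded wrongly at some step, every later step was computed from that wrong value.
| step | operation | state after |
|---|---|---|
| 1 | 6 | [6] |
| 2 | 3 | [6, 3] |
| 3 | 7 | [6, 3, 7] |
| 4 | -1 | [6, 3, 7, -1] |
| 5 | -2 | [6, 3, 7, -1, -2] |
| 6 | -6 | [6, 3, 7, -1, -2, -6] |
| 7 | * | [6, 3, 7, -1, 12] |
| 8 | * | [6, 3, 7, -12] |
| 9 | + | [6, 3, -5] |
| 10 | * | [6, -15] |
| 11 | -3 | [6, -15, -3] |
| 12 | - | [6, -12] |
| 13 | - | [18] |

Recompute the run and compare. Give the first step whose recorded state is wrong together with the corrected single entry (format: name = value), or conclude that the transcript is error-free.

1. push 6: top = 6 (in agreement)
2. push 3: top = 3 (matches)
3. push 7: top = 7 (no discrepancy)
4. push -1: top = -1 (same as recorded)
5. push -2: top = -2 (same as recorded)
6. push -6: top = -6 (consistent with the transcript)
7. -2 * -6 = 12 (confirmed correct)
8. -1 * 12 = -12 (agrees with the transcript)
9. 7 + -12 = -5 (in agreement)
10. 3 * -5 = -15 (consistent with the transcript)
11. push -3: top = -3 (consistent with the transcript)
12. -15 - -3 = -12 (exactly as logged)
13. 6 - -12 = 18 (consistent with the transcript)
The recomputation confirms every line.

no error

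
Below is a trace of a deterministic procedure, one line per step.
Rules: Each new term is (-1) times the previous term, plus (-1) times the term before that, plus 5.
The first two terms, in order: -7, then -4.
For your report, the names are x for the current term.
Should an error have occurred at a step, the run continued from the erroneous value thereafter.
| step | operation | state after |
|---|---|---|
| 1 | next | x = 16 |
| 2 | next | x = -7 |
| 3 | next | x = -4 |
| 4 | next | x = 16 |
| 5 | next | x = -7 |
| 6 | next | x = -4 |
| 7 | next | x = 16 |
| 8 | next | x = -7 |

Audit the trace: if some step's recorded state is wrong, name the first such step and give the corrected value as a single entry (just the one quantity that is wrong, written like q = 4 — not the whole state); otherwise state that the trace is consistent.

no error

Recomputing the run from the initial state:
step 1: x = 16
step 2: x = -7
step 3: x = -4
step 4: x = 16
step 5: x = -7
step 6: x = -4
step 7: x = 16
step 8: x = -7
This matches the trace at every step.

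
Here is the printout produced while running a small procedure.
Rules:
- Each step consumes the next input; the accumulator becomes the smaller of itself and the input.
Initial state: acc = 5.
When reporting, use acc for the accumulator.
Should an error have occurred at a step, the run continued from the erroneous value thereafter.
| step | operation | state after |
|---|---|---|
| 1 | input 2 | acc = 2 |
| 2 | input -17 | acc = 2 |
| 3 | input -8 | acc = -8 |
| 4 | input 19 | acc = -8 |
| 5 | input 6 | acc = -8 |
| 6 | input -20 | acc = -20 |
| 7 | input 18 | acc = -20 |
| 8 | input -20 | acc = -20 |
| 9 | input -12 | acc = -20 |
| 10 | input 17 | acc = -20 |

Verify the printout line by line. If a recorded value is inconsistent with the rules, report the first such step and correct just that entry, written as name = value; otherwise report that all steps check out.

Step 1: acc = min(5, 2) = 2 — checks out.
Step 2: acc = min(2, -17) = -17 — the printout has a different value.
Conclusion: step 2 carries the first error; the entry should be acc = -17.

step 2, acc = -17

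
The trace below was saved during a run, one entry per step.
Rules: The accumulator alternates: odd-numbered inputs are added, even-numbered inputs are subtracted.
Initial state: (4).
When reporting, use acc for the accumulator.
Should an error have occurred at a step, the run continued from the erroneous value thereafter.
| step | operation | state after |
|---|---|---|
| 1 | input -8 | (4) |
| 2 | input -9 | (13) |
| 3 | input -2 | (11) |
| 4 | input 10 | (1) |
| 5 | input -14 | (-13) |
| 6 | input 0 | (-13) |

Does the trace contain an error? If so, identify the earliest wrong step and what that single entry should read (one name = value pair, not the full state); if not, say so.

step 1, acc = -4

Step 1: acc = 4 + -8 = -4 — this is not what the trace shows.
The audit stops at step 1: the recorded entry is wrong and should be acc = -4.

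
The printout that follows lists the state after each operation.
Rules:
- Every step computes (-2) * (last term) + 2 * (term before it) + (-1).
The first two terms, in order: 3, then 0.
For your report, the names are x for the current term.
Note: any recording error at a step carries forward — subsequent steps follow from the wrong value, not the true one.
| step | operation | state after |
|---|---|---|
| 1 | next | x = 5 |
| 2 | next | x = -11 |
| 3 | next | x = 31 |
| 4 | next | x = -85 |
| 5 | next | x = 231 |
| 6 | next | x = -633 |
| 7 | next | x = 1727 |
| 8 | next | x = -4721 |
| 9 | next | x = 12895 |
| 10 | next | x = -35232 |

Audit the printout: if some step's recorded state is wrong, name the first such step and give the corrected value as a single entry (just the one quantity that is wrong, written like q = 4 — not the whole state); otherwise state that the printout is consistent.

Step 1: x = -2*(0) + (2)*(3) + (-1) = 5 — matches.
Step 2: x = -2*(5) + (2)*(0) + (-1) = -11 — agrees with the printout.
Step 3: x = -2*(-11) + (2)*(5) + (-1) = 31 — verified.
Step 4: x = -2*(31) + (2)*(-11) + (-1) = -85 — verified.
Step 5: x = -2*(-85) + (2)*(31) + (-1) = 231 — no discrepancy.
Step 6: x = -2*(231) + (2)*(-85) + (-1) = -633 — verified.
Step 7: x = -2*(-633) + (2)*(231) + (-1) = 1727 — exactly as logged.
Step 8: x = -2*(1727) + (2)*(-633) + (-1) = -4721 — in agreement.
Step 9: x = -2*(-4721) + (2)*(1727) + (-1) = 12895 — checks out.
Step 10: x = -2*(12895) + (2)*(-4721) + (-1) = -35233 — this is not what the printout shows.
The earliest wrong entry is at step 10: it should read x = -35233.

step 10, x = -35233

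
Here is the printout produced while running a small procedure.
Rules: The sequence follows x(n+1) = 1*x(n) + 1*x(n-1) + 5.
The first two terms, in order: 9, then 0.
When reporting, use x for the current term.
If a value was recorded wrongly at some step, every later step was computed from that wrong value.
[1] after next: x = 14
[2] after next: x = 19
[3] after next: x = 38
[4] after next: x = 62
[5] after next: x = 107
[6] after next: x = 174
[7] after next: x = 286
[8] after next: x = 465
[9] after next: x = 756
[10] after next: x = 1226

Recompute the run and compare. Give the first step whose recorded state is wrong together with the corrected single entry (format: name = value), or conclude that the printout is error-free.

1. x = 1*(0) + (1)*(9) + (5) = 14 (confirmed correct)
2. x = 1*(14) + (1)*(0) + (5) = 19 (in agreement)
3. x = 1*(19) + (1)*(14) + (5) = 38 (exactly as logged)
4. x = 1*(38) + (1)*(19) + (5) = 62 (same as recorded)
5. x = 1*(62) + (1)*(38) + (5) = 105 (a discrepancy with the printout)
The audit stops at step 5: the recorded entry is wrong and should be x = 105.

step 5, x = 105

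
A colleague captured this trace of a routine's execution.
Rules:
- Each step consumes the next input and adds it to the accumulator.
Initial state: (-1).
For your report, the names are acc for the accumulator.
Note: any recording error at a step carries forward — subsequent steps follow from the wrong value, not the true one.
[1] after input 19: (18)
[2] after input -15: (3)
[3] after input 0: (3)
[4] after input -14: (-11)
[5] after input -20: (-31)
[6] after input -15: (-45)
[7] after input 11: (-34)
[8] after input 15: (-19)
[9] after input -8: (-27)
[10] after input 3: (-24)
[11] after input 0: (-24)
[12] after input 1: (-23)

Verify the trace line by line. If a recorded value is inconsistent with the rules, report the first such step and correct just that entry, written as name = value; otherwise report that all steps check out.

1. acc = -1 + 19 = 18 (verified)
2. acc = 18 + -15 = 3 (agrees with the trace)
3. acc = 3 + 0 = 3 (consistent with the trace)
4. acc = 3 + -14 = -11 (checks out)
5. acc = -11 + -20 = -31 (in agreement)
6. acc = -31 + -15 = -46 (the trace has a different value)
So the first discrepancy is step 6, where the right value is acc = -46.

step 6, acc = -46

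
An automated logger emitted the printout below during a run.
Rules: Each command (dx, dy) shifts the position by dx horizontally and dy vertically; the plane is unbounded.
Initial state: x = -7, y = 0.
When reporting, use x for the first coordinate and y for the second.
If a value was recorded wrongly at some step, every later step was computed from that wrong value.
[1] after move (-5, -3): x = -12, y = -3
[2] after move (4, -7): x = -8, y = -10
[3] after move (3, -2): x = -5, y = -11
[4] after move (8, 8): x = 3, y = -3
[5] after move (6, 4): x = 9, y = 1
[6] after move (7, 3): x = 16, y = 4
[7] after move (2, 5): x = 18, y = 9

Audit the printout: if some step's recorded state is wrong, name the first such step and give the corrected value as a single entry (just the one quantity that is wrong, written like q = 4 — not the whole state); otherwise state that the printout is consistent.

Recomputing the run from the initial state:
step 1: x = -12, y = -3
step 2: x = -8, y = -10
step 3: x = -5, y = -12
step 4: x = 3, y = -4
step 5: x = 9, y = 0
step 6: x = 16, y = 3
step 7: x = 18, y = 8
The first disagreement with the printout is at step 3, where the value should be y = -12.

step 3, y = -12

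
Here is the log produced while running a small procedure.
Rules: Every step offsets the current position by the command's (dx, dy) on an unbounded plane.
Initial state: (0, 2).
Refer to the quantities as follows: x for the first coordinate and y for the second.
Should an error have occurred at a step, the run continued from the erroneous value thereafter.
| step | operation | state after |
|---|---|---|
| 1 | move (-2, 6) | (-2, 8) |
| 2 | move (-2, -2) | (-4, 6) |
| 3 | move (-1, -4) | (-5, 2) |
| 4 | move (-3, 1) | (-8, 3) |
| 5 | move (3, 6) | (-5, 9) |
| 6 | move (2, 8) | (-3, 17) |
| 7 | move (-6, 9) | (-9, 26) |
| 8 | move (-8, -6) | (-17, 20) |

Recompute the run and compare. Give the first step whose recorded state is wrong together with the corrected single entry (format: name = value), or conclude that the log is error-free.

no error

1. x = 0 + (-2) = -2, y = 2 + (6) = 8 (consistent with the log)
2. x = -2 + (-2) = -4, y = 8 + (-2) = 6 (exactly as logged)
3. x = -4 + (-1) = -5, y = 6 + (-4) = 2 (in agreement)
4. x = -5 + (-3) = -8, y = 2 + (1) = 3 (agrees with the log)
5. x = -8 + (3) = -5, y = 3 + (6) = 9 (matches)
6. x = -5 + (2) = -3, y = 9 + (8) = 17 (no discrepancy)
7. x = -3 + (-6) = -9, y = 17 + (9) = 26 (checks out)
8. x = -9 + (-8) = -17, y = 26 + (-6) = 20 (agrees with the log)
The recomputation confirms every line.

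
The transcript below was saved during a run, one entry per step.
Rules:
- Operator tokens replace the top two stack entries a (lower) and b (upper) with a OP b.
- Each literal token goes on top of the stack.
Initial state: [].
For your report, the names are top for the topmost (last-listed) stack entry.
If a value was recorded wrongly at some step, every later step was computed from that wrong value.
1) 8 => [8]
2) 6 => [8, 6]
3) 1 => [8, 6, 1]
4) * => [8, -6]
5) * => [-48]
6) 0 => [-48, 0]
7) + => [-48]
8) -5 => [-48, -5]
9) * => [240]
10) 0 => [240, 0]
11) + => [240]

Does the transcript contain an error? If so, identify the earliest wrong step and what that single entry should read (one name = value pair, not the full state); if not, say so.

Step 1: push 8: top = 8 — matches.
Step 2: push 6: top = 6 — consistent with the transcript.
Step 3: push 1: top = 1 — verified.
Step 4: 6 * 1 = 6 — the recorded entry deviates here.
The earliest wrong entry is at step 4: it should read top = 6.

step 4, top = 6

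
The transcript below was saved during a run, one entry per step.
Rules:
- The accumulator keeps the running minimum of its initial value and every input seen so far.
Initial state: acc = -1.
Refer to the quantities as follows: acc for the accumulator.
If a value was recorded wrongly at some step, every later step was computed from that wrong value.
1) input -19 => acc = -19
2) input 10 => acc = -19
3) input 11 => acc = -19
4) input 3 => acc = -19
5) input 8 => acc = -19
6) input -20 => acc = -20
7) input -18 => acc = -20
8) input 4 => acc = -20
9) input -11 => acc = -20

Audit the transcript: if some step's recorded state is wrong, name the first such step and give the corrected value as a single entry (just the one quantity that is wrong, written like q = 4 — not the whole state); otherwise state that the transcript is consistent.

no error

step 1: acc = min(-1, -19) = -19 -> verified
step 2: acc = min(-19, 10) = -19 -> same as recorded
step 3: acc = min(-19, 11) = -19 -> same as recorded
step 4: acc = min(-19, 3) = -19 -> agrees with the transcript
step 5: acc = min(-19, 8) = -19 -> checks out
step 6: acc = min(-19, -20) = -20 -> confirmed correct
step 7: acc = min(-20, -18) = -20 -> in agreement
step 8: acc = min(-20, 4) = -20 -> agrees with the transcript
step 9: acc = min(-20, -11) = -20 -> confirmed correct
All entries verified; no error found.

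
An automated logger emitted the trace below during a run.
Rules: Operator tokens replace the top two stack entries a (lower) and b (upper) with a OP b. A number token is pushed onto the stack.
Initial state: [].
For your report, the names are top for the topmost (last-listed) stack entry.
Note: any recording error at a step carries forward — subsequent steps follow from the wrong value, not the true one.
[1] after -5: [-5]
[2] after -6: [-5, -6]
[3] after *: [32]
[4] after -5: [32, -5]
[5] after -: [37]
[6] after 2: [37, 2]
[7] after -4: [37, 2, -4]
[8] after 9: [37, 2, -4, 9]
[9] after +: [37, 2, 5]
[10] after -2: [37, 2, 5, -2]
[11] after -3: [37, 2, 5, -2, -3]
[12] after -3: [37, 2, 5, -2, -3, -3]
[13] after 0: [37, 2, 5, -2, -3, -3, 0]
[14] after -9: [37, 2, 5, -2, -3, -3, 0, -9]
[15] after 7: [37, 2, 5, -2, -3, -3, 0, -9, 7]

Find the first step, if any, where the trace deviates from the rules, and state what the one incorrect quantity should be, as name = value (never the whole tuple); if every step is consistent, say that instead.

step 3, top = 30

Step 1: push -5: top = -5 — exactly as logged.
Step 2: push -6: top = -6 — no discrepancy.
Step 3: -5 * -6 = 30 — the trace disagrees here.
So the first discrepancy is step 3, where the right value is top = 30.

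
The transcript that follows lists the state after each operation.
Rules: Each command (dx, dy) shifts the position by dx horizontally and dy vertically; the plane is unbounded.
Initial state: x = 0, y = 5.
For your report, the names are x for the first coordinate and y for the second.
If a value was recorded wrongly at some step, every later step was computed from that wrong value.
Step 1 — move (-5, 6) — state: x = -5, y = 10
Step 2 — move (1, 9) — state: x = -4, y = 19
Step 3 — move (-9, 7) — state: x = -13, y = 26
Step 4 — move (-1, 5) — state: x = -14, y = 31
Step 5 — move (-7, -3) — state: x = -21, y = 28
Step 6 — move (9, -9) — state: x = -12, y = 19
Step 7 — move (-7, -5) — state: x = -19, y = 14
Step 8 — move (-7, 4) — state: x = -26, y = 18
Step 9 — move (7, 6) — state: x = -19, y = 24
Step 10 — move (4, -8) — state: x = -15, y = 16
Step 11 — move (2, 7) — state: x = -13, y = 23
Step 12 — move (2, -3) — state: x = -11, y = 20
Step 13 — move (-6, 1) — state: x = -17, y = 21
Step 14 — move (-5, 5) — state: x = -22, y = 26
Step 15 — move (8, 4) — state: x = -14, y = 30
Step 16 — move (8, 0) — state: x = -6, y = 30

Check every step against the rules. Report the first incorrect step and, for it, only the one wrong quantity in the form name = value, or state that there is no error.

step 1: x = 0 + (-5) = -5, y = 5 + (6) = 11 -> first mismatch against the transcript
The earliest wrong entry is at step 1: it should read y = 11.

step 1, y = 11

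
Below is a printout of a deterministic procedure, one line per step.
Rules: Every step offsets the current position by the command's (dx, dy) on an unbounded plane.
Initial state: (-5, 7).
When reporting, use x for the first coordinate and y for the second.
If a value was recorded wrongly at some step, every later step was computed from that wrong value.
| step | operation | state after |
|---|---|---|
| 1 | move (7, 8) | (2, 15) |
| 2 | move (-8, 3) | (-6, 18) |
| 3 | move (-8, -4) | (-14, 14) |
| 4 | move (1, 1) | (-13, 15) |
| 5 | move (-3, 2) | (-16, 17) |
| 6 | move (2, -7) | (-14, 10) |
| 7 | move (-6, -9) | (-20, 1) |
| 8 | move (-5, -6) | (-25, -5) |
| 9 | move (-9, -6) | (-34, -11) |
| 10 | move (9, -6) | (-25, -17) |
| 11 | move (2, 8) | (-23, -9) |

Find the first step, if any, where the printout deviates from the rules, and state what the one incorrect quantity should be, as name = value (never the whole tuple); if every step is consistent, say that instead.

Recomputing the run from the initial state:
step 1: x = 2, y = 15
step 2: x = -6, y = 18
step 3: x = -14, y = 14
step 4: x = -13, y = 15
step 5: x = -16, y = 17
step 6: x = -14, y = 10
step 7: x = -20, y = 1
step 8: x = -25, y = -5
step 9: x = -34, y = -11
step 10: x = -25, y = -17
step 11: x = -23, y = -9
This matches the printout at every step.

no error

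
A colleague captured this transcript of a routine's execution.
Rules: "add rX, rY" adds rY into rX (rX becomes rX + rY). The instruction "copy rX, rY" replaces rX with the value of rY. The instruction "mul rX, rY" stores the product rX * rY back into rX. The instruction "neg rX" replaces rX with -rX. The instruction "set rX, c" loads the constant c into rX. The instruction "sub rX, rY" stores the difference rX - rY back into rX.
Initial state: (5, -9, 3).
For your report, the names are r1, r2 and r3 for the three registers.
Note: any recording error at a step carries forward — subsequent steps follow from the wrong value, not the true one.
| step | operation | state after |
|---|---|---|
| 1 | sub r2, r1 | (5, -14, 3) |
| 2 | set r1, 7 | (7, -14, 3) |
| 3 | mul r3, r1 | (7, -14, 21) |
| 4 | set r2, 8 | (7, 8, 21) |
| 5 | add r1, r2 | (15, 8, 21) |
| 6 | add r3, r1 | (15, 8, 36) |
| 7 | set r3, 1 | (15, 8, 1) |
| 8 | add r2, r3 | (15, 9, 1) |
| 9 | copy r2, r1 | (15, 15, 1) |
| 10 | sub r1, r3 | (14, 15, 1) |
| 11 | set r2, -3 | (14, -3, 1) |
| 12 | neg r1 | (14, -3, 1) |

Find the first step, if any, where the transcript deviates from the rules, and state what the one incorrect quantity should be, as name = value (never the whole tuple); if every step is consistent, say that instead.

1. r2 = -9 - 5 = -14 (no discrepancy)
2. r1 = 7 (verified)
3. r3 = 3 * 7 = 21 (same as recorded)
4. r2 = 8 (in agreement)
5. r1 = 7 + 8 = 15 (verified)
6. r3 = 21 + 15 = 36 (same as recorded)
7. r3 = 1 (confirmed correct)
8. r2 = 8 + 1 = 9 (confirmed correct)
9. r2 = 15 (confirmed correct)
10. r1 = 15 - 1 = 14 (same as recorded)
11. r2 = -3 (checks out)
12. r1 = -(14) = -14 (a discrepancy with the transcript)
Conclusion: step 12 carries the first error; the entry should be r1 = -14.

step 12, r1 = -14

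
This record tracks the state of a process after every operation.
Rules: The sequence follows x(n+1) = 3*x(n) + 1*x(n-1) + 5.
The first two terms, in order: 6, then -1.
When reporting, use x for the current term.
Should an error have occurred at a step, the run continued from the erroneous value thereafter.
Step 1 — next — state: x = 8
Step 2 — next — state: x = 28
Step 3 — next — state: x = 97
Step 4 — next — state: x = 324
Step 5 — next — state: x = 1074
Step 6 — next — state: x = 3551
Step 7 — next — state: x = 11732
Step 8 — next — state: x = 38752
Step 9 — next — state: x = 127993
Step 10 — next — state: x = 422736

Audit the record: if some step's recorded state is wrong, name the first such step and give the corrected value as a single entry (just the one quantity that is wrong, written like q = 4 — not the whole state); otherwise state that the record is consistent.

Recomputing the run from the initial state:
step 1: x = 8
step 2: x = 28
step 3: x = 97
step 4: x = 324
step 5: x = 1074
step 6: x = 3551
step 7: x = 11732
step 8: x = 38752
step 9: x = 127993
step 10: x = 422736
This matches the record at every step.

no error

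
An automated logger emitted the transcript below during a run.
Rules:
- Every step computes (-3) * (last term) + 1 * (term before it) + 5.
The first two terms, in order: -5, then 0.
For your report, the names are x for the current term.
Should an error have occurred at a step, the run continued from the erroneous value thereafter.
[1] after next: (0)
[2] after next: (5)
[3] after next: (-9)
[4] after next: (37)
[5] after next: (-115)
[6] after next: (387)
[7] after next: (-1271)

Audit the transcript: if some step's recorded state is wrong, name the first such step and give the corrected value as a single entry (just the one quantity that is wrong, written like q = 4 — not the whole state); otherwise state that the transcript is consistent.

step 3, x = -10

step 1: x = -3*(0) + (1)*(-5) + (5) = 0 -> consistent with the transcript
step 2: x = -3*(0) + (1)*(0) + (5) = 5 -> consistent with the transcript
step 3: x = -3*(5) + (1)*(0) + (5) = -10 -> a discrepancy with the transcript
The audit stops at step 3: the recorded entry is wrong and should be x = -10.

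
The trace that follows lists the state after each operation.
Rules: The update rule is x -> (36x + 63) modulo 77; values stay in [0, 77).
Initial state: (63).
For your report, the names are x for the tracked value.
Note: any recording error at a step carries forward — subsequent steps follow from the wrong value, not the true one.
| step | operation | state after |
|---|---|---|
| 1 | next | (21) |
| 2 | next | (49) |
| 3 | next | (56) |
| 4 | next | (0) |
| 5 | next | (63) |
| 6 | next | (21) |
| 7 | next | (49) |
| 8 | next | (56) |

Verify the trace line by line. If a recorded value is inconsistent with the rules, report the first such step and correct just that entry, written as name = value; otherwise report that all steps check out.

no error

1. x = (36*63 + 63) mod 77 = 21 (consistent with the trace)
2. x = (36*21 + 63) mod 77 = 49 (confirmed correct)
3. x = (36*49 + 63) mod 77 = 56 (consistent with the trace)
4. x = (36*56 + 63) mod 77 = 0 (same as recorded)
5. x = (36*0 + 63) mod 77 = 63 (matches)
6. x = (36*63 + 63) mod 77 = 21 (matches)
7. x = (36*21 + 63) mod 77 = 49 (same as recorded)
8. x = (36*49 + 63) mod 77 = 56 (checks out)
The whole run recomputes cleanly — no discrepancies.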